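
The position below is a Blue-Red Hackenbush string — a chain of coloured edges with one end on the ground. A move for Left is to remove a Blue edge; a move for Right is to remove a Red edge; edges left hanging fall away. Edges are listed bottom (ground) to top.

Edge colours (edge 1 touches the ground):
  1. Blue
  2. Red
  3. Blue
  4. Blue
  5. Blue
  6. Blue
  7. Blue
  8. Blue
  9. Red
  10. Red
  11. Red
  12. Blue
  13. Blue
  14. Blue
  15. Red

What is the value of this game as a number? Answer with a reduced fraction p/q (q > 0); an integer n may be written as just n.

16157/16384

Prefix values for Blue Red Blue Blue Blue Blue Blue Blue Red Red Red Blue Blue Blue Red via {L|R} + simplicity:
g(B) = { 0 | ∅ } so 1
g(BR) = { 0 | 1 } so 1/2
g(BRB) = { 0; 1/2 | 1 } so 3/4
g(BRBB) = { 0; 1/2; 3/4 | 1 } so 7/8
g(BRBBB) = { 0; 1/2; 3/4; 7/8 | 1 } so 15/16
g(BRBBBB) = { 0; 1/2; 3/4; 7/8; 15/16 | 1 } so 31/32
g(BRBBBBB) = { 0; 1/2; 3/4; 7/8; 15/16; 31/32 | 1 } so 63/64
g(BRBBBBBB) = { 0; 1/2; 3/4; 7/8; 15/16; 31/32; 63/64 | 1 } so 127/128
g(BRBBBBBBR) = { 0; 1/2; 3/4; 7/8; 15/16; 31/32; 63/64 | 127/128; 1 } so 253/256
g(BRBBBBBBRR) = { 0; 1/2; 3/4; 7/8; 15/16; 31/32; 63/64 | 253/256; 127/128; 1 } so 505/512
g(BRBBBBBBRRR) = { 0; 1/2; 3/4; 7/8; 15/16; 31/32; 63/64 | 505/512; 253/256; 127/128; 1 } so 1009/1024
g(BRBBBBBBRRRB) = { 0; 1/2; 3/4; 7/8; 15/16; 31/32; 63/64; 1009/1024 | 505/512; 253/256; 127/128; 1 } so 2019/2048
g(BRBBBBBBRRRBB) = { 0; 1/2; 3/4; 7/8; 15/16; 31/32; 63/64; 1009/1024; 2019/2048 | 505/512; 253/256; 127/128; 1 } so 4039/4096
g(BRBBBBBBRRRBBB) = { 0; 1/2; 3/4; 7/8; 15/16; 31/32; 63/64; 1009/1024; 2019/2048; 4039/4096 | 505/512; 253/256; 127/128; 1 } so 8079/8192
g(BRBBBBBBRRRBBBR) = { 0; 1/2; 3/4; 7/8; 15/16; 31/32; 63/64; 1009/1024; 2019/2048; 4039/4096 | 8079/8192; 505/512; 253/256; 127/128; 1 } so 16157/16384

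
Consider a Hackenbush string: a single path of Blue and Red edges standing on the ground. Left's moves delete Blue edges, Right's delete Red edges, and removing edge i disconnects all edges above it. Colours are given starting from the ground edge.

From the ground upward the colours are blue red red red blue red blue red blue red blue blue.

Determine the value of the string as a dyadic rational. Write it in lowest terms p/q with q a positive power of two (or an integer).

343/2048

edge 1 of 12 (blue): { 0 | (no moves) } so 1
edge 2 of 12 (red): { 0 | 1 } so 1/2
edge 3 of 12 (red): { 0 | 1/2,1 } so 1/4
edge 4 of 12 (red): { 0 | 1/4,1/2,1 } so 1/8
edge 5 of 12 (blue): { 0,1/8 | 1/4,1/2,1 } so 3/16
edge 6 of 12 (red): { 0,1/8 | 3/16,1/4,1/2,1 } so 5/32
edge 7 of 12 (blue): { 0,1/8,5/32 | 3/16,1/4,1/2,1 } so 11/64
edge 8 of 12 (red): { 0,1/8,5/32 | 11/64,3/16,1/4,1/2,1 } so 21/128
edge 9 of 12 (blue): { 0,1/8,5/32,21/128 | 11/64,3/16,1/4,1/2,1 } so 43/256
edge 10 of 12 (red): { 0,1/8,5/32,21/128 | 43/256,11/64,3/16,1/4,1/2,1 } so 85/512
edge 11 of 12 (blue): { 0,1/8,5/32,21/128,85/512 | 43/256,11/64,3/16,1/4,1/2,1 } so 171/1024
edge 12 of 12 (blue): { 0,1/8,5/32,21/128,85/512,171/1024 | 43/256,11/64,3/16,1/4,1/2,1 } so 343/2048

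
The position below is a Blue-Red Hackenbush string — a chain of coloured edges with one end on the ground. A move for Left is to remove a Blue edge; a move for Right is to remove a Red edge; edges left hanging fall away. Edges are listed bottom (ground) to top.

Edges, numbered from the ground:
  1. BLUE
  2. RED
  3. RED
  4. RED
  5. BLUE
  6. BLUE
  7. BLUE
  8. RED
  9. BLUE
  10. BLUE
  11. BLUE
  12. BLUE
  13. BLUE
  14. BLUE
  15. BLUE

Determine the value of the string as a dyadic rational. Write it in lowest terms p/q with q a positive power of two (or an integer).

Prefix values for BLUE RED RED RED BLUE BLUE BLUE RED BLUE BLUE BLUE BLUE BLUE BLUE BLUE via {L|R} + simplicity:
B: Left { 0 }, Right { none } => simplest 1
BR: Left { 0 }, Right { 1 } => simplest 1/2
BRR: Left { 0 }, Right { 1/2 1 } => simplest 1/4
BRRR: Left { 0 }, Right { 1/4 1/2 1 } => simplest 1/8
BRRRB: Left { 0 1/8 }, Right { 1/4 1/2 1 } => simplest 3/16
BRRRBB: Left { 0 1/8 3/16 }, Right { 1/4 1/2 1 } => simplest 7/32
BRRRBBB: Left { 0 1/8 3/16 7/32 }, Right { 1/4 1/2 1 } => simplest 15/64
BRRRBBBR: Left { 0 1/8 3/16 7/32 }, Right { 15/64 1/4 1/2 1 } => simplest 29/128
BRRRBBBRB: Left { 0 1/8 3/16 7/32 29/128 }, Right { 15/64 1/4 1/2 1 } => simplest 59/256
BRRRBBBRBB: Left { 0 1/8 3/16 7/32 29/128 59/256 }, Right { 15/64 1/4 1/2 1 } => simplest 119/512
BRRRBBBRBBB: Left { 0 1/8 3/16 7/32 29/128 59/256 119/512 }, Right { 15/64 1/4 1/2 1 } => simplest 239/1024
BRRRBBBRBBBB: Left { 0 1/8 3/16 7/32 29/128 59/256 119/512 239/1024 }, Right { 15/64 1/4 1/2 1 } => simplest 479/2048
BRRRBBBRBBBBB: Left { 0 1/8 3/16 7/32 29/128 59/256 119/512 239/1024 479/2048 }, Right { 15/64 1/4 1/2 1 } => simplest 959/4096
BRRRBBBRBBBBBB: Left { 0 1/8 3/16 7/32 29/128 59/256 119/512 239/1024 479/2048 959/4096 }, Right { 15/64 1/4 1/2 1 } => simplest 1919/8192
BRRRBBBRBBBBBBB: Left { 0 1/8 3/16 7/32 29/128 59/256 119/512 239/1024 479/2048 959/4096 1919/8192 }, Right { 15/64 1/4 1/2 1 } => simplest 3839/16384

3839/16384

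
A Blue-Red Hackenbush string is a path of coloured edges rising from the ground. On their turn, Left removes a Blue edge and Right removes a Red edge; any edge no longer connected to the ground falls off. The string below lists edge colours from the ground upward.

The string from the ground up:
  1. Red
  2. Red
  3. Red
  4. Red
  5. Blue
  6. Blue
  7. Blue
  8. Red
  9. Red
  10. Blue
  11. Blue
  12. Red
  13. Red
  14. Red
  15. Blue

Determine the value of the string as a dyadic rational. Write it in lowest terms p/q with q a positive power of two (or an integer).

step 1: add Red to get R; options L={ · } R={ 0 } ⇒ -1
step 2: add Red to get RR; options L={ · } R={ -1; 0 } ⇒ -2
step 3: add Red to get RRR; options L={ · } R={ -2; -1; 0 } ⇒ -3
step 4: add Red to get RRRR; options L={ · } R={ -3; -2; -1; 0 } ⇒ -4
step 5: add Blue to get RRRRB; options L={ -4 } R={ -3; -2; -1; 0 } ⇒ -7/2
step 6: add Blue to get RRRRBB; options L={ -4; -7/2 } R={ -3; -2; -1; 0 } ⇒ -13/4
step 7: add Blue to get RRRRBBB; options L={ -4; -7/2; -13/4 } R={ -3; -2; -1; 0 } ⇒ -25/8
step 8: add Red to get RRRRBBBR; options L={ -4; -7/2; -13/4 } R={ -25/8; -3; -2; -1; 0 } ⇒ -51/16
step 9: add Red to get RRRRBBBRR; options L={ -4; -7/2; -13/4 } R={ -51/16; -25/8; -3; -2; -1; 0 } ⇒ -103/32
step 10: add Blue to get RRRRBBBRRB; options L={ -4; -7/2; -13/4; -103/32 } R={ -51/16; -25/8; -3; -2; -1; 0 } ⇒ -205/64
step 11: add Blue to get RRRRBBBRRBB; options L={ -4; -7/2; -13/4; -103/32; -205/64 } R={ -51/16; -25/8; -3; -2; -1; 0 } ⇒ -409/128
step 12: add Red to get RRRRBBBRRBBR; options L={ -4; -7/2; -13/4; -103/32; -205/64 } R={ -409/128; -51/16; -25/8; -3; -2; -1; 0 } ⇒ -819/256
step 13: add Red to get RRRRBBBRRBBRR; options L={ -4; -7/2; -13/4; -103/32; -205/64 } R={ -819/256; -409/128; -51/16; -25/8; -3; -2; -1; 0 } ⇒ -1639/512
step 14: add Red to get RRRRBBBRRBBRRR; options L={ -4; -7/2; -13/4; -103/32; -205/64 } R={ -1639/512; -819/256; -409/128; -51/16; -25/8; -3; -2; -1; 0 } ⇒ -3279/1024
step 15: add Blue to get RRRRBBBRRBBRRRB; options L={ -4; -7/2; -13/4; -103/32; -205/64; -3279/1024 } R={ -1639/512; -819/256; -409/128; -51/16; -25/8; -3; -2; -1; 0 } ⇒ -6557/2048

-6557/2048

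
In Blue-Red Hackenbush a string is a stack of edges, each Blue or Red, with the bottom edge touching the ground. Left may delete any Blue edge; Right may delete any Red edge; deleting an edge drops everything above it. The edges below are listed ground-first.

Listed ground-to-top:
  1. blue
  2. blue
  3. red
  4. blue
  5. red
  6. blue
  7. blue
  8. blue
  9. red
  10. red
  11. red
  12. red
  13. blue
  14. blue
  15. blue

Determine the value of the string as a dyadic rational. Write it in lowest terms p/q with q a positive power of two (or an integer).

14095/8192

b: Left { 0 }, Right { ∅ } = simplest 1
bb: Left { 0, 1 }, Right { ∅ } = simplest 2
bbr: Left { 0, 1 }, Right { 2 } = simplest 3/2
bbrb: Left { 0, 1, 3/2 }, Right { 2 } = simplest 7/4
bbrbr: Left { 0, 1, 3/2 }, Right { 7/4, 2 } = simplest 13/8
bbrbrb: Left { 0, 1, 3/2, 13/8 }, Right { 7/4, 2 } = simplest 27/16
bbrbrbb: Left { 0, 1, 3/2, 13/8, 27/16 }, Right { 7/4, 2 } = simplest 55/32
bbrbrbbb: Left { 0, 1, 3/2, 13/8, 27/16, 55/32 }, Right { 7/4, 2 } = simplest 111/64
bbrbrbbbr: Left { 0, 1, 3/2, 13/8, 27/16, 55/32 }, Right { 111/64, 7/4, 2 } = simplest 221/128
bbrbrbbbrr: Left { 0, 1, 3/2, 13/8, 27/16, 55/32 }, Right { 221/128, 111/64, 7/4, 2 } = simplest 441/256
bbrbrbbbrrr: Left { 0, 1, 3/2, 13/8, 27/16, 55/32 }, Right { 441/256, 221/128, 111/64, 7/4, 2 } = simplest 881/512
bbrbrbbbrrrr: Left { 0, 1, 3/2, 13/8, 27/16, 55/32 }, Right { 881/512, 441/256, 221/128, 111/64, 7/4, 2 } = simplest 1761/1024
bbrbrbbbrrrrb: Left { 0, 1, 3/2, 13/8, 27/16, 55/32, 1761/1024 }, Right { 881/512, 441/256, 221/128, 111/64, 7/4, 2 } = simplest 3523/2048
bbrbrbbbrrrrbb: Left { 0, 1, 3/2, 13/8, 27/16, 55/32, 1761/1024, 3523/2048 }, Right { 881/512, 441/256, 221/128, 111/64, 7/4, 2 } = simplest 7047/4096
bbrbrbbbrrrrbbb: Left { 0, 1, 3/2, 13/8, 27/16, 55/32, 1761/1024, 3523/2048, 7047/4096 }, Right { 881/512, 441/256, 221/128, 111/64, 7/4, 2 } = simplest 14095/8192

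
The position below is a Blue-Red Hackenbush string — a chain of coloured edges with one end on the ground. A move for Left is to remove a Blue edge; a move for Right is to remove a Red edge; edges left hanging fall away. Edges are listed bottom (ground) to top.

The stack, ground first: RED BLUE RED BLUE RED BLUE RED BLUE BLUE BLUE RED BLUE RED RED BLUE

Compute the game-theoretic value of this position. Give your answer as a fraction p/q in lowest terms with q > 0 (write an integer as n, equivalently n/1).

Prefix values for RED BLUE RED BLUE RED BLUE RED BLUE BLUE BLUE RED BLUE RED RED BLUE via {L|R} + simplicity:
g(R) = { (no moves) | 0 } ⇒ -1
g(RB) = { -1 | 0 } ⇒ -1/2
g(RBR) = { -1 | -1/2; 0 } ⇒ -3/4
g(RBRB) = { -1; -3/4 | -1/2; 0 } ⇒ -5/8
g(RBRBR) = { -1; -3/4 | -5/8; -1/2; 0 } ⇒ -11/16
g(RBRBRB) = { -1; -3/4; -11/16 | -5/8; -1/2; 0 } ⇒ -21/32
g(RBRBRBR) = { -1; -3/4; -11/16 | -21/32; -5/8; -1/2; 0 } ⇒ -43/64
g(RBRBRBRB) = { -1; -3/4; -11/16; -43/64 | -21/32; -5/8; -1/2; 0 } ⇒ -85/128
g(RBRBRBRBB) = { -1; -3/4; -11/16; -43/64; -85/128 | -21/32; -5/8; -1/2; 0 } ⇒ -169/256
g(RBRBRBRBBB) = { -1; -3/4; -11/16; -43/64; -85/128; -169/256 | -21/32; -5/8; -1/2; 0 } ⇒ -337/512
g(RBRBRBRBBBR) = { -1; -3/4; -11/16; -43/64; -85/128; -169/256 | -337/512; -21/32; -5/8; -1/2; 0 } ⇒ -675/1024
g(RBRBRBRBBBRB) = { -1; -3/4; -11/16; -43/64; -85/128; -169/256; -675/1024 | -337/512; -21/32; -5/8; -1/2; 0 } ⇒ -1349/2048
g(RBRBRBRBBBRBR) = { -1; -3/4; -11/16; -43/64; -85/128; -169/256; -675/1024 | -1349/2048; -337/512; -21/32; -5/8; -1/2; 0 } ⇒ -2699/4096
g(RBRBRBRBBBRBRR) = { -1; -3/4; -11/16; -43/64; -85/128; -169/256; -675/1024 | -2699/4096; -1349/2048; -337/512; -21/32; -5/8; -1/2; 0 } ⇒ -5399/8192
g(RBRBRBRBBBRBRRB) = { -1; -3/4; -11/16; -43/64; -85/128; -169/256; -675/1024; -5399/8192 | -2699/4096; -1349/2048; -337/512; -21/32; -5/8; -1/2; 0 } ⇒ -10797/16384

-10797/16384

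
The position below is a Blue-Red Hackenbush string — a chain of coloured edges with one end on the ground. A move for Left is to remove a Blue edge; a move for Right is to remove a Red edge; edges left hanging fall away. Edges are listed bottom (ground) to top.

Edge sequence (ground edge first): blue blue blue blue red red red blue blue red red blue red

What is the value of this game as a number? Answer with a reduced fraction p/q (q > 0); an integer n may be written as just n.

Prefix values for blue blue blue blue red red red blue blue red red blue red via {L|R} + simplicity:
b: Left { 0 }, Right { — } gives simplest 1
bb: Left { 0 1 }, Right { — } gives simplest 2
bbb: Left { 0 1 2 }, Right { — } gives simplest 3
bbbb: Left { 0 1 2 3 }, Right { — } gives simplest 4
bbbbr: Left { 0 1 2 3 }, Right { 4 } gives simplest 7/2
bbbbrr: Left { 0 1 2 3 }, Right { 7/2 4 } gives simplest 13/4
bbbbrrr: Left { 0 1 2 3 }, Right { 13/4 7/2 4 } gives simplest 25/8
bbbbrrrb: Left { 0 1 2 3 25/8 }, Right { 13/4 7/2 4 } gives simplest 51/16
bbbbrrrbb: Left { 0 1 2 3 25/8 51/16 }, Right { 13/4 7/2 4 } gives simplest 103/32
bbbbrrrbbr: Left { 0 1 2 3 25/8 51/16 }, Right { 103/32 13/4 7/2 4 } gives simplest 205/64
bbbbrrrbbrr: Left { 0 1 2 3 25/8 51/16 }, Right { 205/64 103/32 13/4 7/2 4 } gives simplest 409/128
bbbbrrrbbrrb: Left { 0 1 2 3 25/8 51/16 409/128 }, Right { 205/64 103/32 13/4 7/2 4 } gives simplest 819/256
bbbbrrrbbrrbr: Left { 0 1 2 3 25/8 51/16 409/128 }, Right { 819/256 205/64 103/32 13/4 7/2 4 } gives simplest 1637/512

1637/512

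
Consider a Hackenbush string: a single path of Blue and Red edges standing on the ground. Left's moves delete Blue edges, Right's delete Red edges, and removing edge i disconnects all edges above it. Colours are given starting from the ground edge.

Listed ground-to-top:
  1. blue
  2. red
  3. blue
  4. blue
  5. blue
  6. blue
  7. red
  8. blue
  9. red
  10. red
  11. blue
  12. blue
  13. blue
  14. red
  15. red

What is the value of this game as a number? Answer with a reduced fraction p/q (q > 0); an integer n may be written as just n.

15673/16384

step 1: add blue to get b; options L={ 0 } R={ — } -> 1
step 2: add red to get br; options L={ 0 } R={ 1 } -> 1/2
step 3: add blue to get brb; options L={ 0,1/2 } R={ 1 } -> 3/4
step 4: add blue to get brbb; options L={ 0,1/2,3/4 } R={ 1 } -> 7/8
step 5: add blue to get brbbb; options L={ 0,1/2,3/4,7/8 } R={ 1 } -> 15/16
step 6: add blue to get brbbbb; options L={ 0,1/2,3/4,7/8,15/16 } R={ 1 } -> 31/32
step 7: add red to get brbbbbr; options L={ 0,1/2,3/4,7/8,15/16 } R={ 31/32,1 } -> 61/64
step 8: add blue to get brbbbbrb; options L={ 0,1/2,3/4,7/8,15/16,61/64 } R={ 31/32,1 } -> 123/128
step 9: add red to get brbbbbrbr; options L={ 0,1/2,3/4,7/8,15/16,61/64 } R={ 123/128,31/32,1 } -> 245/256
step 10: add red to get brbbbbrbrr; options L={ 0,1/2,3/4,7/8,15/16,61/64 } R={ 245/256,123/128,31/32,1 } -> 489/512
step 11: add blue to get brbbbbrbrrb; options L={ 0,1/2,3/4,7/8,15/16,61/64,489/512 } R={ 245/256,123/128,31/32,1 } -> 979/1024
step 12: add blue to get brbbbbrbrrbb; options L={ 0,1/2,3/4,7/8,15/16,61/64,489/512,979/1024 } R={ 245/256,123/128,31/32,1 } -> 1959/2048
step 13: add blue to get brbbbbrbrrbbb; options L={ 0,1/2,3/4,7/8,15/16,61/64,489/512,979/1024,1959/2048 } R={ 245/256,123/128,31/32,1 } -> 3919/4096
step 14: add red to get brbbbbrbrrbbbr; options L={ 0,1/2,3/4,7/8,15/16,61/64,489/512,979/1024,1959/2048 } R={ 3919/4096,245/256,123/128,31/32,1 } -> 7837/8192
step 15: add red to get brbbbbrbrrbbbrr; options L={ 0,1/2,3/4,7/8,15/16,61/64,489/512,979/1024,1959/2048 } R={ 7837/8192,3919/4096,245/256,123/128,31/32,1 } -> 15673/16384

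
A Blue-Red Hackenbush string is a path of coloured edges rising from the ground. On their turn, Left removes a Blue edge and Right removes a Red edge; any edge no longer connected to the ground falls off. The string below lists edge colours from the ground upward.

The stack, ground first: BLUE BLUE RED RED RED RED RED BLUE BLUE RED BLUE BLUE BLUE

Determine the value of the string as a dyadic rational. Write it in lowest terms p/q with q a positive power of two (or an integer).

2159/2048

Build G(s[:k]) for k = 1..13, string s = BLUE BLUE RED RED RED RED RED BLUE BLUE RED BLUE BLUE BLUE.
G(B) = { 0 | · } gives 1
G(BB) = { 0, 1 | · } gives 2
G(BBR) = { 0, 1 | 2 } gives 3/2
G(BBRR) = { 0, 1 | 3/2, 2 } gives 5/4
G(BBRRR) = { 0, 1 | 5/4, 3/2, 2 } gives 9/8
G(BBRRRR) = { 0, 1 | 9/8, 5/4, 3/2, 2 } gives 17/16
G(BBRRRRR) = { 0, 1 | 17/16, 9/8, 5/4, 3/2, 2 } gives 33/32
G(BBRRRRRB) = { 0, 1, 33/32 | 17/16, 9/8, 5/4, 3/2, 2 } gives 67/64
G(BBRRRRRBB) = { 0, 1, 33/32, 67/64 | 17/16, 9/8, 5/4, 3/2, 2 } gives 135/128
G(BBRRRRRBBR) = { 0, 1, 33/32, 67/64 | 135/128, 17/16, 9/8, 5/4, 3/2, 2 } gives 269/256
G(BBRRRRRBBRB) = { 0, 1, 33/32, 67/64, 269/256 | 135/128, 17/16, 9/8, 5/4, 3/2, 2 } gives 539/512
G(BBRRRRRBBRBB) = { 0, 1, 33/32, 67/64, 269/256, 539/512 | 135/128, 17/16, 9/8, 5/4, 3/2, 2 } gives 1079/1024
G(BBRRRRRBBRBBB) = { 0, 1, 33/32, 67/64, 269/256, 539/512, 1079/1024 | 135/128, 17/16, 9/8, 5/4, 3/2, 2 } gives 2159/2048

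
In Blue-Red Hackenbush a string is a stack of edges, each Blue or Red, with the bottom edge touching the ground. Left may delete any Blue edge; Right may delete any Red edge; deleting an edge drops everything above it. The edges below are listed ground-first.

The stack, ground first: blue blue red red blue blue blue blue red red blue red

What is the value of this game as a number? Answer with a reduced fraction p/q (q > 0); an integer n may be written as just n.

step 1: add blue to get b; options L={ 0 } R={ — } so 1
step 2: add blue to get bb; options L={ 0, 1 } R={ — } so 2
step 3: add red to get bbr; options L={ 0, 1 } R={ 2 } so 3/2
step 4: add red to get bbrr; options L={ 0, 1 } R={ 3/2, 2 } so 5/4
step 5: add blue to get bbrrb; options L={ 0, 1, 5/4 } R={ 3/2, 2 } so 11/8
step 6: add blue to get bbrrbb; options L={ 0, 1, 5/4, 11/8 } R={ 3/2, 2 } so 23/16
step 7: add blue to get bbrrbbb; options L={ 0, 1, 5/4, 11/8, 23/16 } R={ 3/2, 2 } so 47/32
step 8: add blue to get bbrrbbbb; options L={ 0, 1, 5/4, 11/8, 23/16, 47/32 } R={ 3/2, 2 } so 95/64
step 9: add red to get bbrrbbbbr; options L={ 0, 1, 5/4, 11/8, 23/16, 47/32 } R={ 95/64, 3/2, 2 } so 189/128
step 10: add red to get bbrrbbbbrr; options L={ 0, 1, 5/4, 11/8, 23/16, 47/32 } R={ 189/128, 95/64, 3/2, 2 } so 377/256
step 11: add blue to get bbrrbbbbrrb; options L={ 0, 1, 5/4, 11/8, 23/16, 47/32, 377/256 } R={ 189/128, 95/64, 3/2, 2 } so 755/512
step 12: add red to get bbrrbbbbrrbr; options L={ 0, 1, 5/4, 11/8, 23/16, 47/32, 377/256 } R={ 755/512, 189/128, 95/64, 3/2, 2 } so 1509/1024

1509/1024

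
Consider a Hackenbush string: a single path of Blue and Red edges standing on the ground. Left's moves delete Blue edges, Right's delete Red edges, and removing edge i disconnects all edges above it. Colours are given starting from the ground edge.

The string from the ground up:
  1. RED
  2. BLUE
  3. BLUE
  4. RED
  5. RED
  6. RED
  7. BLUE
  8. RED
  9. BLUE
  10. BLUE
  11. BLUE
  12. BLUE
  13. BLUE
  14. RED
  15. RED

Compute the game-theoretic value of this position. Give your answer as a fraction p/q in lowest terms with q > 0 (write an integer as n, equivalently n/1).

-7431/16384

Recurse on prefixes of the 15-edge string RED BLUE BLUE RED RED RED BLUE RED BLUE BLUE BLUE BLUE BLUE RED RED:
edge 1 of 15 (RED): { none | 0 } → -1
edge 2 of 15 (BLUE): { -1 | 0 } → -1/2
edge 3 of 15 (BLUE): { -1,-1/2 | 0 } → -1/4
edge 4 of 15 (RED): { -1,-1/2 | -1/4,0 } → -3/8
edge 5 of 15 (RED): { -1,-1/2 | -3/8,-1/4,0 } → -7/16
edge 6 of 15 (RED): { -1,-1/2 | -7/16,-3/8,-1/4,0 } → -15/32
edge 7 of 15 (BLUE): { -1,-1/2,-15/32 | -7/16,-3/8,-1/4,0 } → -29/64
edge 8 of 15 (RED): { -1,-1/2,-15/32 | -29/64,-7/16,-3/8,-1/4,0 } → -59/128
edge 9 of 15 (BLUE): { -1,-1/2,-15/32,-59/128 | -29/64,-7/16,-3/8,-1/4,0 } → -117/256
edge 10 of 15 (BLUE): { -1,-1/2,-15/32,-59/128,-117/256 | -29/64,-7/16,-3/8,-1/4,0 } → -233/512
edge 11 of 15 (BLUE): { -1,-1/2,-15/32,-59/128,-117/256,-233/512 | -29/64,-7/16,-3/8,-1/4,0 } → -465/1024
edge 12 of 15 (BLUE): { -1,-1/2,-15/32,-59/128,-117/256,-233/512,-465/1024 | -29/64,-7/16,-3/8,-1/4,0 } → -929/2048
edge 13 of 15 (BLUE): { -1,-1/2,-15/32,-59/128,-117/256,-233/512,-465/1024,-929/2048 | -29/64,-7/16,-3/8,-1/4,0 } → -1857/4096
edge 14 of 15 (RED): { -1,-1/2,-15/32,-59/128,-117/256,-233/512,-465/1024,-929/2048 | -1857/4096,-29/64,-7/16,-3/8,-1/4,0 } → -3715/8192
edge 15 of 15 (RED): { -1,-1/2,-15/32,-59/128,-117/256,-233/512,-465/1024,-929/2048 | -3715/8192,-1857/4096,-29/64,-7/16,-3/8,-1/4,0 } → -7431/16384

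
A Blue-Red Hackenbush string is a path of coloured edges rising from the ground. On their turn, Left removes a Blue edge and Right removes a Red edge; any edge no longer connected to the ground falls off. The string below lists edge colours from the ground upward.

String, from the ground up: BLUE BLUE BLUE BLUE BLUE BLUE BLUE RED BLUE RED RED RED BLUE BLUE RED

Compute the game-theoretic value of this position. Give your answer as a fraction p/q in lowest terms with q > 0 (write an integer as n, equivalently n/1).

1677/256

B: Left { 0 }, Right { none } so simplest 1
BB: Left { 0, 1 }, Right { none } so simplest 2
BBB: Left { 0, 1, 2 }, Right { none } so simplest 3
BBBB: Left { 0, 1, 2, 3 }, Right { none } so simplest 4
BBBBB: Left { 0, 1, 2, 3, 4 }, Right { none } so simplest 5
BBBBBB: Left { 0, 1, 2, 3, 4, 5 }, Right { none } so simplest 6
BBBBBBB: Left { 0, 1, 2, 3, 4, 5, 6 }, Right { none } so simplest 7
BBBBBBBR: Left { 0, 1, 2, 3, 4, 5, 6 }, Right { 7 } so simplest 13/2
BBBBBBBRB: Left { 0, 1, 2, 3, 4, 5, 6, 13/2 }, Right { 7 } so simplest 27/4
BBBBBBBRBR: Left { 0, 1, 2, 3, 4, 5, 6, 13/2 }, Right { 27/4, 7 } so simplest 53/8
BBBBBBBRBRR: Left { 0, 1, 2, 3, 4, 5, 6, 13/2 }, Right { 53/8, 27/4, 7 } so simplest 105/16
BBBBBBBRBRRR: Left { 0, 1, 2, 3, 4, 5, 6, 13/2 }, Right { 105/16, 53/8, 27/4, 7 } so simplest 209/32
BBBBBBBRBRRRB: Left { 0, 1, 2, 3, 4, 5, 6, 13/2, 209/32 }, Right { 105/16, 53/8, 27/4, 7 } so simplest 419/64
BBBBBBBRBRRRBB: Left { 0, 1, 2, 3, 4, 5, 6, 13/2, 209/32, 419/64 }, Right { 105/16, 53/8, 27/4, 7 } so simplest 839/128
BBBBBBBRBRRRBBR: Left { 0, 1, 2, 3, 4, 5, 6, 13/2, 209/32, 419/64 }, Right { 839/128, 105/16, 53/8, 27/4, 7 } so simplest 1677/256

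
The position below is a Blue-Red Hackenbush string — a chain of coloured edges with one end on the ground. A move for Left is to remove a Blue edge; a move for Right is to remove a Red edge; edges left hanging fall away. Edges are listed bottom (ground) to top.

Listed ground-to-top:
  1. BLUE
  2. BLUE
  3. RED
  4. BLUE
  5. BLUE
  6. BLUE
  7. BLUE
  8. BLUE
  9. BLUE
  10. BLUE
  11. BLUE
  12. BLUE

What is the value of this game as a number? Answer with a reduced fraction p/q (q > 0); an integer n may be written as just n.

2047/1024

G_1 [B]  L=[0]  R=[none]  — 1
G_2 [BB]  L=[0,1]  R=[none]  — 2
G_3 [BBR]  L=[0,1]  R=[2]  — 3/2
G_4 [BBRB]  L=[0,1,3/2]  R=[2]  — 7/4
G_5 [BBRBB]  L=[0,1,3/2,7/4]  R=[2]  — 15/8
G_6 [BBRBBB]  L=[0,1,3/2,7/4,15/8]  R=[2]  — 31/16
G_7 [BBRBBBB]  L=[0,1,3/2,7/4,15/8,31/16]  R=[2]  — 63/32
G_8 [BBRBBBBB]  L=[0,1,3/2,7/4,15/8,31/16,63/32]  R=[2]  — 127/64
G_9 [BBRBBBBBB]  L=[0,1,3/2,7/4,15/8,31/16,63/32,127/64]  R=[2]  — 255/128
G_10 [BBRBBBBBBB]  L=[0,1,3/2,7/4,15/8,31/16,63/32,127/64,255/128]  R=[2]  — 511/256
G_11 [BBRBBBBBBBB]  L=[0,1,3/2,7/4,15/8,31/16,63/32,127/64,255/128,511/256]  R=[2]  — 1023/512
G_12 [BBRBBBBBBBBB]  L=[0,1,3/2,7/4,15/8,31/16,63/32,127/64,255/128,511/256,1023/512]  R=[2]  — 2047/1024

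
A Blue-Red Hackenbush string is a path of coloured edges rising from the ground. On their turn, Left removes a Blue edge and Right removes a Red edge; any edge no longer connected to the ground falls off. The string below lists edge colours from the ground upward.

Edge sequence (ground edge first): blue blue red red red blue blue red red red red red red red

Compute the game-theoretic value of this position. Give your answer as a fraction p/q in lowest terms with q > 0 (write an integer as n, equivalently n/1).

4865/4096

1 of 14 · b · max L 0 · min R +∞ => 1
2 of 14 · bb · max L 1 · min R +∞ => 2
3 of 14 · bbr · max L 1 · min R 2 => 3/2
4 of 14 · bbrr · max L 1 · min R 3/2 => 5/4
5 of 14 · bbrrr · max L 1 · min R 5/4 => 9/8
6 of 14 · bbrrrb · max L 9/8 · min R 5/4 => 19/16
7 of 14 · bbrrrbb · max L 19/16 · min R 5/4 => 39/32
8 of 14 · bbrrrbbr · max L 19/16 · min R 39/32 => 77/64
9 of 14 · bbrrrbbrr · max L 19/16 · min R 77/64 => 153/128
10 of 14 · bbrrrbbrrr · max L 19/16 · min R 153/128 => 305/256
11 of 14 · bbrrrbbrrrr · max L 19/16 · min R 305/256 => 609/512
12 of 14 · bbrrrbbrrrrr · max L 19/16 · min R 609/512 => 1217/1024
13 of 14 · bbrrrbbrrrrrr · max L 19/16 · min R 1217/1024 => 2433/2048
14 of 14 · bbrrrbbrrrrrrr · max L 19/16 · min R 2433/2048 => 4865/4096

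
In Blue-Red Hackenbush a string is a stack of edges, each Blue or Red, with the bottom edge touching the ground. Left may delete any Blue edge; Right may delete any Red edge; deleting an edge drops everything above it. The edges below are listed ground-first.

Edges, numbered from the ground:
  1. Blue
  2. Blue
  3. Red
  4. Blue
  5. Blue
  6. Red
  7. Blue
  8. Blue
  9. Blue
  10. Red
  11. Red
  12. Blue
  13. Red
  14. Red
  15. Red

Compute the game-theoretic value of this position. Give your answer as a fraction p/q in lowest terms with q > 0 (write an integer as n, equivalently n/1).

Build val(s[:k]) for k = 1..15, string s = Blue Blue Red Blue Blue Red Blue Blue Blue Red Red Blue Red Red Red.
val(B) = { 0 | — } ⇒ 1
val(BB) = { 0; 1 | — } ⇒ 2
val(BBR) = { 0; 1 | 2 } ⇒ 3/2
val(BBRB) = { 0; 1; 3/2 | 2 } ⇒ 7/4
val(BBRBB) = { 0; 1; 3/2; 7/4 | 2 } ⇒ 15/8
val(BBRBBR) = { 0; 1; 3/2; 7/4 | 15/8; 2 } ⇒ 29/16
val(BBRBBRB) = { 0; 1; 3/2; 7/4; 29/16 | 15/8; 2 } ⇒ 59/32
val(BBRBBRBB) = { 0; 1; 3/2; 7/4; 29/16; 59/32 | 15/8; 2 } ⇒ 119/64
val(BBRBBRBBB) = { 0; 1; 3/2; 7/4; 29/16; 59/32; 119/64 | 15/8; 2 } ⇒ 239/128
val(BBRBBRBBBR) = { 0; 1; 3/2; 7/4; 29/16; 59/32; 119/64 | 239/128; 15/8; 2 } ⇒ 477/256
val(BBRBBRBBBRR) = { 0; 1; 3/2; 7/4; 29/16; 59/32; 119/64 | 477/256; 239/128; 15/8; 2 } ⇒ 953/512
val(BBRBBRBBBRRB) = { 0; 1; 3/2; 7/4; 29/16; 59/32; 119/64; 953/512 | 477/256; 239/128; 15/8; 2 } ⇒ 1907/1024
val(BBRBBRBBBRRBR) = { 0; 1; 3/2; 7/4; 29/16; 59/32; 119/64; 953/512 | 1907/1024; 477/256; 239/128; 15/8; 2 } ⇒ 3813/2048
val(BBRBBRBBBRRBRR) = { 0; 1; 3/2; 7/4; 29/16; 59/32; 119/64; 953/512 | 3813/2048; 1907/1024; 477/256; 239/128; 15/8; 2 } ⇒ 7625/4096
val(BBRBBRBBBRRBRRR) = { 0; 1; 3/2; 7/4; 29/16; 59/32; 119/64; 953/512 | 7625/4096; 3813/2048; 1907/1024; 477/256; 239/128; 15/8; 2 } ⇒ 15249/8192

15249/8192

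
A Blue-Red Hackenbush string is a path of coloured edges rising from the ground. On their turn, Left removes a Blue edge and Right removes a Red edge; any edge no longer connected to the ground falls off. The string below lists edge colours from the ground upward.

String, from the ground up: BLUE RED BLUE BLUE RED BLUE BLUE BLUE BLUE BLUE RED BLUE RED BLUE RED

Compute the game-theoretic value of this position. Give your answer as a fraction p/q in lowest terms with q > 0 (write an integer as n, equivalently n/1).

Prefix values for BLUE RED BLUE BLUE RED BLUE BLUE BLUE BLUE BLUE RED BLUE RED BLUE RED via {L|R} + simplicity:
B: Left { 0 }, Right { none } ⇒ simplest 1
BR: Left { 0 }, Right { 1 } ⇒ simplest 1/2
BRB: Left { 0, 1/2 }, Right { 1 } ⇒ simplest 3/4
BRBB: Left { 0, 1/2, 3/4 }, Right { 1 } ⇒ simplest 7/8
BRBBR: Left { 0, 1/2, 3/4 }, Right { 7/8, 1 } ⇒ simplest 13/16
BRBBRB: Left { 0, 1/2, 3/4, 13/16 }, Right { 7/8, 1 } ⇒ simplest 27/32
BRBBRBB: Left { 0, 1/2, 3/4, 13/16, 27/32 }, Right { 7/8, 1 } ⇒ simplest 55/64
BRBBRBBB: Left { 0, 1/2, 3/4, 13/16, 27/32, 55/64 }, Right { 7/8, 1 } ⇒ simplest 111/128
BRBBRBBBB: Left { 0, 1/2, 3/4, 13/16, 27/32, 55/64, 111/128 }, Right { 7/8, 1 } ⇒ simplest 223/256
BRBBRBBBBB: Left { 0, 1/2, 3/4, 13/16, 27/32, 55/64, 111/128, 223/256 }, Right { 7/8, 1 } ⇒ simplest 447/512
BRBBRBBBBBR: Left { 0, 1/2, 3/4, 13/16, 27/32, 55/64, 111/128, 223/256 }, Right { 447/512, 7/8, 1 } ⇒ simplest 893/1024
BRBBRBBBBBRB: Left { 0, 1/2, 3/4, 13/16, 27/32, 55/64, 111/128, 223/256, 893/1024 }, Right { 447/512, 7/8, 1 } ⇒ simplest 1787/2048
BRBBRBBBBBRBR: Left { 0, 1/2, 3/4, 13/16, 27/32, 55/64, 111/128, 223/256, 893/1024 }, Right { 1787/2048, 447/512, 7/8, 1 } ⇒ simplest 3573/4096
BRBBRBBBBBRBRB: Left { 0, 1/2, 3/4, 13/16, 27/32, 55/64, 111/128, 223/256, 893/1024, 3573/4096 }, Right { 1787/2048, 447/512, 7/8, 1 } ⇒ simplest 7147/8192
BRBBRBBBBBRBRBR: Left { 0, 1/2, 3/4, 13/16, 27/32, 55/64, 111/128, 223/256, 893/1024, 3573/4096 }, Right { 7147/8192, 1787/2048, 447/512, 7/8, 1 } ⇒ simplest 14293/16384

14293/16384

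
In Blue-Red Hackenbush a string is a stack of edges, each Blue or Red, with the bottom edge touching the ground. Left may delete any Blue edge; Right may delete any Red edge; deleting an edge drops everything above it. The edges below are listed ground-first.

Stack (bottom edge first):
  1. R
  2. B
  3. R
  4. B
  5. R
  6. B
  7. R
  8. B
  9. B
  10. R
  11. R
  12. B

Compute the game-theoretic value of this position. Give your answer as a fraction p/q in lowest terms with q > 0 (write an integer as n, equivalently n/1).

G(R) = { ∅ | 0 } → -1
G(RB) = { -1 | 0 } → -1/2
G(RBR) = { -1 | -1/2 0 } → -3/4
G(RBRB) = { -1 -3/4 | -1/2 0 } → -5/8
G(RBRBR) = { -1 -3/4 | -5/8 -1/2 0 } → -11/16
G(RBRBRB) = { -1 -3/4 -11/16 | -5/8 -1/2 0 } → -21/32
G(RBRBRBR) = { -1 -3/4 -11/16 | -21/32 -5/8 -1/2 0 } → -43/64
G(RBRBRBRB) = { -1 -3/4 -11/16 -43/64 | -21/32 -5/8 -1/2 0 } → -85/128
G(RBRBRBRBB) = { -1 -3/4 -11/16 -43/64 -85/128 | -21/32 -5/8 -1/2 0 } → -169/256
G(RBRBRBRBBR) = { -1 -3/4 -11/16 -43/64 -85/128 | -169/256 -21/32 -5/8 -1/2 0 } → -339/512
G(RBRBRBRBBRR) = { -1 -3/4 -11/16 -43/64 -85/128 | -339/512 -169/256 -21/32 -5/8 -1/2 0 } → -679/1024
G(RBRBRBRBBRRB) = { -1 -3/4 -11/16 -43/64 -85/128 -679/1024 | -339/512 -169/256 -21/32 -5/8 -1/2 0 } → -1357/2048

-1357/2048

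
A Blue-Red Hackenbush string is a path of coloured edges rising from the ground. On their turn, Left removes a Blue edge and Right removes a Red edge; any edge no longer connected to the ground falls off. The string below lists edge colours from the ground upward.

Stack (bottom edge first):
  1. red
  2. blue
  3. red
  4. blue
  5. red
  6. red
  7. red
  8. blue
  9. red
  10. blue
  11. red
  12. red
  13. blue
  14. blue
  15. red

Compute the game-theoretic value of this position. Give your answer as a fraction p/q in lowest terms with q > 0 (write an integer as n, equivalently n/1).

-11955/16384

Recurse on prefixes of the 15-edge string red blue red blue red red red blue red blue red red blue blue red:
step 1: add red to get r; options L={ (no moves) } R={ 0 } -> -1
step 2: add blue to get rb; options L={ -1 } R={ 0 } -> -1/2
step 3: add red to get rbr; options L={ -1 } R={ -1/2 0 } -> -3/4
step 4: add blue to get rbrb; options L={ -1 -3/4 } R={ -1/2 0 } -> -5/8
step 5: add red to get rbrbr; options L={ -1 -3/4 } R={ -5/8 -1/2 0 } -> -11/16
step 6: add red to get rbrbrr; options L={ -1 -3/4 } R={ -11/16 -5/8 -1/2 0 } -> -23/32
step 7: add red to get rbrbrrr; options L={ -1 -3/4 } R={ -23/32 -11/16 -5/8 -1/2 0 } -> -47/64
step 8: add blue to get rbrbrrrb; options L={ -1 -3/4 -47/64 } R={ -23/32 -11/16 -5/8 -1/2 0 } -> -93/128
step 9: add red to get rbrbrrrbr; options L={ -1 -3/4 -47/64 } R={ -93/128 -23/32 -11/16 -5/8 -1/2 0 } -> -187/256
step 10: add blue to get rbrbrrrbrb; options L={ -1 -3/4 -47/64 -187/256 } R={ -93/128 -23/32 -11/16 -5/8 -1/2 0 } -> -373/512
step 11: add red to get rbrbrrrbrbr; options L={ -1 -3/4 -47/64 -187/256 } R={ -373/512 -93/128 -23/32 -11/16 -5/8 -1/2 0 } -> -747/1024
step 12: add red to get rbrbrrrbrbrr; options L={ -1 -3/4 -47/64 -187/256 } R={ -747/1024 -373/512 -93/128 -23/32 -11/16 -5/8 -1/2 0 } -> -1495/2048
step 13: add blue to get rbrbrrrbrbrrb; options L={ -1 -3/4 -47/64 -187/256 -1495/2048 } R={ -747/1024 -373/512 -93/128 -23/32 -11/16 -5/8 -1/2 0 } -> -2989/4096
step 14: add blue to get rbrbrrrbrbrrbb; options L={ -1 -3/4 -47/64 -187/256 -1495/2048 -2989/4096 } R={ -747/1024 -373/512 -93/128 -23/32 -11/16 -5/8 -1/2 0 } -> -5977/8192
step 15: add red to get rbrbrrrbrbrrbbr; options L={ -1 -3/4 -47/64 -187/256 -1495/2048 -2989/4096 } R={ -5977/8192 -747/1024 -373/512 -93/128 -23/32 -11/16 -5/8 -1/2 0 } -> -11955/16384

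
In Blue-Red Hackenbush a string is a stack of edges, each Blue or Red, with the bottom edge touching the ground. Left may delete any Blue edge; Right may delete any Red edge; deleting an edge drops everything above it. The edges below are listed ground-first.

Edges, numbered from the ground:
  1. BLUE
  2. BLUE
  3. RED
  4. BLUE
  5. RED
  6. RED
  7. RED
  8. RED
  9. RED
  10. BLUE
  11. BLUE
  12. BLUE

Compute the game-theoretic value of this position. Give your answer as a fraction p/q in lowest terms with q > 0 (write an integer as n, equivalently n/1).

1 of 12 · B · max L 0 · min R +∞ — 1
2 of 12 · BB · max L 1 · min R +∞ — 2
3 of 12 · BBR · max L 1 · min R 2 — 3/2
4 of 12 · BBRB · max L 3/2 · min R 2 — 7/4
5 of 12 · BBRBR · max L 3/2 · min R 7/4 — 13/8
6 of 12 · BBRBRR · max L 3/2 · min R 13/8 — 25/16
7 of 12 · BBRBRRR · max L 3/2 · min R 25/16 — 49/32
8 of 12 · BBRBRRRR · max L 3/2 · min R 49/32 — 97/64
9 of 12 · BBRBRRRRR · max L 3/2 · min R 97/64 — 193/128
10 of 12 · BBRBRRRRRB · max L 193/128 · min R 97/64 — 387/256
11 of 12 · BBRBRRRRRBB · max L 387/256 · min R 97/64 — 775/512
12 of 12 · BBRBRRRRRBBB · max L 775/512 · min R 97/64 — 1551/1024

1551/1024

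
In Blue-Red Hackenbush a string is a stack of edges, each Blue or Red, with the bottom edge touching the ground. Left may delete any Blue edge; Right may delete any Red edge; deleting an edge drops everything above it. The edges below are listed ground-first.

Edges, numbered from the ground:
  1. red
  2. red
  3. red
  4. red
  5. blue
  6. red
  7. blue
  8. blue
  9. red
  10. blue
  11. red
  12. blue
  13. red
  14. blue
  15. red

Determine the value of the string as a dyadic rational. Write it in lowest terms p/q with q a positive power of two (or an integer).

Build val(s[:k]) for k = 1..15, string s = red red red red blue red blue blue red blue red blue red blue red.
1 of 15 · r · max L −∞ · min R 0 ⇒ -1
2 of 15 · rr · max L −∞ · min R -1 ⇒ -2
3 of 15 · rrr · max L −∞ · min R -2 ⇒ -3
4 of 15 · rrrr · max L −∞ · min R -3 ⇒ -4
5 of 15 · rrrrb · max L -4 · min R -3 ⇒ -7/2
6 of 15 · rrrrbr · max L -4 · min R -7/2 ⇒ -15/4
7 of 15 · rrrrbrb · max L -15/4 · min R -7/2 ⇒ -29/8
8 of 15 · rrrrbrbb · max L -29/8 · min R -7/2 ⇒ -57/16
9 of 15 · rrrrbrbbr · max L -29/8 · min R -57/16 ⇒ -115/32
10 of 15 · rrrrbrbbrb · max L -115/32 · min R -57/16 ⇒ -229/64
11 of 15 · rrrrbrbbrbr · max L -115/32 · min R -229/64 ⇒ -459/128
12 of 15 · rrrrbrbbrbrb · max L -459/128 · min R -229/64 ⇒ -917/256
13 of 15 · rrrrbrbbrbrbr · max L -459/128 · min R -917/256 ⇒ -1835/512
14 of 15 · rrrrbrbbrbrbrb · max L -1835/512 · min R -917/256 ⇒ -3669/1024
15 of 15 · rrrrbrbbrbrbrbr · max L -1835/512 · min R -3669/1024 ⇒ -7339/2048

-7339/2048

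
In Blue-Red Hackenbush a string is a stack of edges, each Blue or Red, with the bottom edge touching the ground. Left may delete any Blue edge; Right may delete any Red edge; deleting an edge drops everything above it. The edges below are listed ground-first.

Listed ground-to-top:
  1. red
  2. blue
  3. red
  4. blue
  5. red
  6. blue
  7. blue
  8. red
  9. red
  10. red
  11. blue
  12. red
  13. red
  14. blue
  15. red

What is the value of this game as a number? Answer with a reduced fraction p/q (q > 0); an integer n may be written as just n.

Build g(s[:k]) for k = 1..15, string s = red blue red blue red blue blue red red red blue red red blue red.
g(r) = { (no moves) | 0 } => -1
g(rb) = { -1 | 0 } => -1/2
g(rbr) = { -1 | -1/2; 0 } => -3/4
g(rbrb) = { -1; -3/4 | -1/2; 0 } => -5/8
g(rbrbr) = { -1; -3/4 | -5/8; -1/2; 0 } => -11/16
g(rbrbrb) = { -1; -3/4; -11/16 | -5/8; -1/2; 0 } => -21/32
g(rbrbrbb) = { -1; -3/4; -11/16; -21/32 | -5/8; -1/2; 0 } => -41/64
g(rbrbrbbr) = { -1; -3/4; -11/16; -21/32 | -41/64; -5/8; -1/2; 0 } => -83/128
g(rbrbrbbrr) = { -1; -3/4; -11/16; -21/32 | -83/128; -41/64; -5/8; -1/2; 0 } => -167/256
g(rbrbrbbrrr) = { -1; -3/4; -11/16; -21/32 | -167/256; -83/128; -41/64; -5/8; -1/2; 0 } => -335/512
g(rbrbrbbrrrb) = { -1; -3/4; -11/16; -21/32; -335/512 | -167/256; -83/128; -41/64; -5/8; -1/2; 0 } => -669/1024
g(rbrbrbbrrrbr) = { -1; -3/4; -11/16; -21/32; -335/512 | -669/1024; -167/256; -83/128; -41/64; -5/8; -1/2; 0 } => -1339/2048
g(rbrbrbbrrrbrr) = { -1; -3/4; -11/16; -21/32; -335/512 | -1339/2048; -669/1024; -167/256; -83/128; -41/64; -5/8; -1/2; 0 } => -2679/4096
g(rbrbrbbrrrbrrb) = { -1; -3/4; -11/16; -21/32; -335/512; -2679/4096 | -1339/2048; -669/1024; -167/256; -83/128; -41/64; -5/8; -1/2; 0 } => -5357/8192
g(rbrbrbbrrrbrrbr) = { -1; -3/4; -11/16; -21/32; -335/512; -2679/4096 | -5357/8192; -1339/2048; -669/1024; -167/256; -83/128; -41/64; -5/8; -1/2; 0 } => -10715/16384

-10715/16384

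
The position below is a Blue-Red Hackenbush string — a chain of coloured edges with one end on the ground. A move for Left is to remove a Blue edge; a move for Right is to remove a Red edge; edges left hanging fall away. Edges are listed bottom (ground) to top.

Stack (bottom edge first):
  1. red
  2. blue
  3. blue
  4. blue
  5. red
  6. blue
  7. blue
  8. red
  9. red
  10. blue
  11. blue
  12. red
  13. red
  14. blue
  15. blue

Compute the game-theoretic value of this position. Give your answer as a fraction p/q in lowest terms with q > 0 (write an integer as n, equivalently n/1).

Prefix values for red blue blue blue red blue blue red red blue blue red red blue blue via {L|R} + simplicity:
G_1 [r]  L=[]  R=[0]  => -1
G_2 [rb]  L=[-1]  R=[0]  => -1/2
G_3 [rbb]  L=[-1, -1/2]  R=[0]  => -1/4
G_4 [rbbb]  L=[-1, -1/2, -1/4]  R=[0]  => -1/8
G_5 [rbbbr]  L=[-1, -1/2, -1/4]  R=[-1/8, 0]  => -3/16
G_6 [rbbbrb]  L=[-1, -1/2, -1/4, -3/16]  R=[-1/8, 0]  => -5/32
G_7 [rbbbrbb]  L=[-1, -1/2, -1/4, -3/16, -5/32]  R=[-1/8, 0]  => -9/64
G_8 [rbbbrbbr]  L=[-1, -1/2, -1/4, -3/16, -5/32]  R=[-9/64, -1/8, 0]  => -19/128
G_9 [rbbbrbbrr]  L=[-1, -1/2, -1/4, -3/16, -5/32]  R=[-19/128, -9/64, -1/8, 0]  => -39/256
G_10 [rbbbrbbrrb]  L=[-1, -1/2, -1/4, -3/16, -5/32, -39/256]  R=[-19/128, -9/64, -1/8, 0]  => -77/512
G_11 [rbbbrbbrrbb]  L=[-1, -1/2, -1/4, -3/16, -5/32, -39/256, -77/512]  R=[-19/128, -9/64, -1/8, 0]  => -153/1024
G_12 [rbbbrbbrrbbr]  L=[-1, -1/2, -1/4, -3/16, -5/32, -39/256, -77/512]  R=[-153/1024, -19/128, -9/64, -1/8, 0]  => -307/2048
G_13 [rbbbrbbrrbbrr]  L=[-1, -1/2, -1/4, -3/16, -5/32, -39/256, -77/512]  R=[-307/2048, -153/1024, -19/128, -9/64, -1/8, 0]  => -615/4096
G_14 [rbbbrbbrrbbrrb]  L=[-1, -1/2, -1/4, -3/16, -5/32, -39/256, -77/512, -615/4096]  R=[-307/2048, -153/1024, -19/128, -9/64, -1/8, 0]  => -1229/8192
G_15 [rbbbrbbrrbbrrbb]  L=[-1, -1/2, -1/4, -3/16, -5/32, -39/256, -77/512, -615/4096, -1229/8192]  R=[-307/2048, -153/1024, -19/128, -9/64, -1/8, 0]  => -2457/16384

-2457/16384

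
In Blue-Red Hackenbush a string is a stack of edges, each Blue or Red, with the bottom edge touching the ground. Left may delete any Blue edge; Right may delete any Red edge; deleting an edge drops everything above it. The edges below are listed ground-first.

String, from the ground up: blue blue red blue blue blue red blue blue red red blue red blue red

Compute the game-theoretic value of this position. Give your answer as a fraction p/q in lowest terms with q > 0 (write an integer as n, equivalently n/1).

15765/8192

Prefix values for blue blue red blue blue blue red blue blue red red blue red blue red via {L|R} + simplicity:
g_1 [b]  L=[0]  R=[(no moves)]  → 1
g_2 [bb]  L=[0 1]  R=[(no moves)]  → 2
g_3 [bbr]  L=[0 1]  R=[2]  → 3/2
g_4 [bbrb]  L=[0 1 3/2]  R=[2]  → 7/4
g_5 [bbrbb]  L=[0 1 3/2 7/4]  R=[2]  → 15/8
g_6 [bbrbbb]  L=[0 1 3/2 7/4 15/8]  R=[2]  → 31/16
g_7 [bbrbbbr]  L=[0 1 3/2 7/4 15/8]  R=[31/16 2]  → 61/32
g_8 [bbrbbbrb]  L=[0 1 3/2 7/4 15/8 61/32]  R=[31/16 2]  → 123/64
g_9 [bbrbbbrbb]  L=[0 1 3/2 7/4 15/8 61/32 123/64]  R=[31/16 2]  → 247/128
g_10 [bbrbbbrbbr]  L=[0 1 3/2 7/4 15/8 61/32 123/64]  R=[247/128 31/16 2]  → 493/256
g_11 [bbrbbbrbbrr]  L=[0 1 3/2 7/4 15/8 61/32 123/64]  R=[493/256 247/128 31/16 2]  → 985/512
g_12 [bbrbbbrbbrrb]  L=[0 1 3/2 7/4 15/8 61/32 123/64 985/512]  R=[493/256 247/128 31/16 2]  → 1971/1024
g_13 [bbrbbbrbbrrbr]  L=[0 1 3/2 7/4 15/8 61/32 123/64 985/512]  R=[1971/1024 493/256 247/128 31/16 2]  → 3941/2048
g_14 [bbrbbbrbbrrbrb]  L=[0 1 3/2 7/4 15/8 61/32 123/64 985/512 3941/2048]  R=[1971/1024 493/256 247/128 31/16 2]  → 7883/4096
g_15 [bbrbbbrbbrrbrbr]  L=[0 1 3/2 7/4 15/8 61/32 123/64 985/512 3941/2048]  R=[7883/4096 1971/1024 493/256 247/128 31/16 2]  → 15765/8192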